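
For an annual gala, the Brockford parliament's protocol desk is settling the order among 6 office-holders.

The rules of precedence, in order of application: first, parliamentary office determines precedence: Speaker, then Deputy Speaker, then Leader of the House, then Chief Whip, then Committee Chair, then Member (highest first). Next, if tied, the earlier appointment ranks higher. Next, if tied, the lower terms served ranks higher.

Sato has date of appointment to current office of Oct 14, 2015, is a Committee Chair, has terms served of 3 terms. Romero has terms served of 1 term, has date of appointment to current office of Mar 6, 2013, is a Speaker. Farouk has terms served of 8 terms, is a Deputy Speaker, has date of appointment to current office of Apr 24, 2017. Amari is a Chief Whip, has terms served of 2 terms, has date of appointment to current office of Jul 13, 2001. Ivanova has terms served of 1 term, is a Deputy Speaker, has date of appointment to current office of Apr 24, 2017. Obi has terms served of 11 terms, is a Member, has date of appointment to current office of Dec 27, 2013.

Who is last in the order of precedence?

Obi

By parliamentary office: Romero (Speaker); then Ivanova and Farouk (Deputy Speaker); then Amari (Chief Whip); then Sato (Committee Chair); then Obi (Member).
Ivanova and Farouk both have date of appointment to current office Apr 24, 2017, so the next rule applies.
Among Ivanova and Farouk, by terms served (lower first): Ivanova (1 term) before Farouk (8 terms).
Order: Romero, Ivanova, Farouk, Amari, Sato, Obi.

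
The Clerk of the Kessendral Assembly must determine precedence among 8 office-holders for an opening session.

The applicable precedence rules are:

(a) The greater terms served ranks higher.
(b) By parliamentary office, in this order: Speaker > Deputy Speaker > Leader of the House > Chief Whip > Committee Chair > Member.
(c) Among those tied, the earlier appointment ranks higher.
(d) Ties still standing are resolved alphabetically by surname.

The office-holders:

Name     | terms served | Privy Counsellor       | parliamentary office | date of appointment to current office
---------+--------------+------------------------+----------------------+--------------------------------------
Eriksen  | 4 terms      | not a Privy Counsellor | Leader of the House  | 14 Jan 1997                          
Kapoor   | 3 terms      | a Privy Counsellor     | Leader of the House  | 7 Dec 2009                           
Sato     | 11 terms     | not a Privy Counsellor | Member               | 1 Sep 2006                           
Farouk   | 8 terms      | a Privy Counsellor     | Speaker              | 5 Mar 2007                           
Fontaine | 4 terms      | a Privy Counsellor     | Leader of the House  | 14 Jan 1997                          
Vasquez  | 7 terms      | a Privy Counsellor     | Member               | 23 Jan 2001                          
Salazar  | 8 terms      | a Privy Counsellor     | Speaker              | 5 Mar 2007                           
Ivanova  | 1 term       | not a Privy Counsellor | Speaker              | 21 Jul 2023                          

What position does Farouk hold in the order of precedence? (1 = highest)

By terms served (higher first): Sato (11 terms); then Farouk and Salazar (both 8 terms); then Vasquez (7 terms); then Eriksen and Fontaine (both 4 terms); then Kapoor (3 terms); then Ivanova (1 term).
Farouk and Salazar are each Speaker, so the next rule applies.
Farouk and Salazar both have date of appointment to current office 5 Mar 2007, so the next rule applies.
Among Farouk and Salazar, alphabetically by surname: Farouk before Salazar.
Eriksen and Fontaine are each Leader of the House, so the next rule applies.
Eriksen and Fontaine both have date of appointment to current office 14 Jan 1997, so the next rule applies.
Among Eriksen and Fontaine, alphabetically by surname: Eriksen before Fontaine.
Order: Sato, Farouk, Salazar, Vasquez, Eriksen, Fontaine, Kapoor, Ivanova. So position 2.

2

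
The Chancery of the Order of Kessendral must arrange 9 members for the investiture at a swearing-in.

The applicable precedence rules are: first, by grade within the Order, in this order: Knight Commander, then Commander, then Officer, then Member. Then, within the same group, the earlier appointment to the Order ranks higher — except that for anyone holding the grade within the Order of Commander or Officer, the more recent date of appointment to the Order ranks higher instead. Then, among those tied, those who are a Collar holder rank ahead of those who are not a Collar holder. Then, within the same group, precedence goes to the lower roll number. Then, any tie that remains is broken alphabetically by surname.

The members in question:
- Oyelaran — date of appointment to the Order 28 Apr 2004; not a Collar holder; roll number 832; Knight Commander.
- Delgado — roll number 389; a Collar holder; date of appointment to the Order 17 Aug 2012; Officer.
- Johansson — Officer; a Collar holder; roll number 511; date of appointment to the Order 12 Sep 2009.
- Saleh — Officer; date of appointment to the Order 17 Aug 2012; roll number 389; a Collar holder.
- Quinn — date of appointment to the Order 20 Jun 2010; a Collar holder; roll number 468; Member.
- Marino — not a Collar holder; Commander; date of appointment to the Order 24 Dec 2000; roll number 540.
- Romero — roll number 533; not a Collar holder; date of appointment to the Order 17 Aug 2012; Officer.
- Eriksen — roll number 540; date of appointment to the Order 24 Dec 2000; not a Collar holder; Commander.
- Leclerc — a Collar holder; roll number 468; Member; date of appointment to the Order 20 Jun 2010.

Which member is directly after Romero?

By grade within the Order: Oyelaran (Knight Commander); then Eriksen and Marino (Commander); then Delgado, Saleh, Romero and Johansson (Officer); then Leclerc and Quinn (Member).
Eriksen and Marino both have date of appointment to the Order 24 Dec 2000, so the next rule applies.
Eriksen and Marino are each not a Collar holder, so the next rule applies.
Eriksen and Marino both have roll number 540, so the next rule applies.
Among Eriksen and Marino, alphabetically by surname: Eriksen before Marino.
Among Delgado, Saleh, Romero and Johansson, by date of appointment to the Order (later first) (reversed rule for this group): Delgado, Saleh and Romero (17 Aug 2012) before Johansson (12 Sep 2009).
Among Delgado, Saleh and Romero, a Collar holder before not a Collar holder: Delgado and Saleh (a Collar holder) before Romero (not a Collar holder).
Delgado and Saleh both have roll number 389, so the next rule applies.
Among Delgado and Saleh, alphabetically by surname: Delgado before Saleh.
Leclerc and Quinn both have date of appointment to the Order 20 Jun 2010, so the next rule applies.
Leclerc and Quinn are each a Collar holder, so the next rule applies.
Leclerc and Quinn both have roll number 468, so the next rule applies.
Among Leclerc and Quinn, alphabetically by surname: Leclerc before Quinn.
Order: Oyelaran, Eriksen, Marino, Delgado, Saleh, Romero, Johansson, Leclerc, Quinn.

Johansson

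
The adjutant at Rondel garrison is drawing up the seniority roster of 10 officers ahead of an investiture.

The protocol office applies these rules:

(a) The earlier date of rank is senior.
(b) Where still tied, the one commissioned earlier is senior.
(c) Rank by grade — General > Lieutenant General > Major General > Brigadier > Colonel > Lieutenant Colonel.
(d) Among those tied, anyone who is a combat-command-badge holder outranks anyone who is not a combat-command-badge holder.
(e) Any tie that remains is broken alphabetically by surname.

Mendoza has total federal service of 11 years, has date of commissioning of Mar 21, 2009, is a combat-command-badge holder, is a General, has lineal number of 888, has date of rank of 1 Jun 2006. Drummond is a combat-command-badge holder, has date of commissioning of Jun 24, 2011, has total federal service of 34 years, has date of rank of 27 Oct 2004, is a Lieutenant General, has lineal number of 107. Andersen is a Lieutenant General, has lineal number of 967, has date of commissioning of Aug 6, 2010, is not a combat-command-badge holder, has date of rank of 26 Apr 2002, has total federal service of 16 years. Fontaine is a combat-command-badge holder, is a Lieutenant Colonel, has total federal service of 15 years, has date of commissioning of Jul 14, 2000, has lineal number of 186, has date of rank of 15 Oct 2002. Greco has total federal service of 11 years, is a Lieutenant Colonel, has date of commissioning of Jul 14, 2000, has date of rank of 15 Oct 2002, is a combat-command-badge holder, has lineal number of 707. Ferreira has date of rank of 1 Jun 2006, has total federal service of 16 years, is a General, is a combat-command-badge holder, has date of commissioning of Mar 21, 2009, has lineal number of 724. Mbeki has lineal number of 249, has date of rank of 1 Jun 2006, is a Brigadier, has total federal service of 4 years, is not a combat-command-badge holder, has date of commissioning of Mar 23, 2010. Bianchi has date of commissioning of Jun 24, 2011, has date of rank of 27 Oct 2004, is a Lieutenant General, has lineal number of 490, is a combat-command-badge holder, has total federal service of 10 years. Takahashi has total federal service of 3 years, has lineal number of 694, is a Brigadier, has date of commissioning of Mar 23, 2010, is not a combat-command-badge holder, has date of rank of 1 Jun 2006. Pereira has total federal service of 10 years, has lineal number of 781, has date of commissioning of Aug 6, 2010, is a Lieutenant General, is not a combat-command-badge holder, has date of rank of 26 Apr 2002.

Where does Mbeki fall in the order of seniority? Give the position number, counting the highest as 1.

By date of rank (earlier first): Andersen and Pereira (both 26 Apr 2002); then Fontaine and Greco (both 15 Oct 2002); then Bianchi and Drummond (both 27 Oct 2004); then Ferreira, Mendoza, Mbeki and Takahashi (each 1 Jun 2006).
Andersen and Pereira both have date of commissioning Aug 6, 2010, so the next rule applies.
Andersen and Pereira are each Lieutenant General, so the next rule applies.
Andersen and Pereira are each not a combat-command-badge holder, so the next rule applies.
Among Andersen and Pereira, alphabetically by surname: Andersen before Pereira.
Fontaine and Greco both have date of commissioning Jul 14, 2000, so the next rule applies.
Fontaine and Greco are each Lieutenant Colonel, so the next rule applies.
Fontaine and Greco are each a combat-command-badge holder, so the next rule applies.
Among Fontaine and Greco, alphabetically by surname: Fontaine before Greco.
Bianchi and Drummond both have date of commissioning Jun 24, 2011, so the next rule applies.
Bianchi and Drummond are each Lieutenant General, so the next rule applies.
Bianchi and Drummond are each a combat-command-badge holder, so the next rule applies.
Among Bianchi and Drummond, alphabetically by surname: Bianchi before Drummond.
Among Ferreira, Mendoza, Mbeki and Takahashi, by date of commissioning (earlier first): Ferreira and Mendoza (Mar 21, 2009) before Mbeki and Takahashi (Mar 23, 2010).
Ferreira and Mendoza are each General, so the next rule applies.
Ferreira and Mendoza are each a combat-command-badge holder, so the next rule applies.
Among Ferreira and Mendoza, alphabetically by surname: Ferreira before Mendoza.
Mbeki and Takahashi are each Brigadier, so the next rule applies.
Mbeki and Takahashi are each not a combat-command-badge holder, so the next rule applies.
Among Mbeki and Takahashi, alphabetically by surname: Mbeki before Takahashi.
Order: Andersen, Pereira, Fontaine, Greco, Bianchi, Drummond, Ferreira, Mendoza, Mbeki, Takahashi. So position 9.

9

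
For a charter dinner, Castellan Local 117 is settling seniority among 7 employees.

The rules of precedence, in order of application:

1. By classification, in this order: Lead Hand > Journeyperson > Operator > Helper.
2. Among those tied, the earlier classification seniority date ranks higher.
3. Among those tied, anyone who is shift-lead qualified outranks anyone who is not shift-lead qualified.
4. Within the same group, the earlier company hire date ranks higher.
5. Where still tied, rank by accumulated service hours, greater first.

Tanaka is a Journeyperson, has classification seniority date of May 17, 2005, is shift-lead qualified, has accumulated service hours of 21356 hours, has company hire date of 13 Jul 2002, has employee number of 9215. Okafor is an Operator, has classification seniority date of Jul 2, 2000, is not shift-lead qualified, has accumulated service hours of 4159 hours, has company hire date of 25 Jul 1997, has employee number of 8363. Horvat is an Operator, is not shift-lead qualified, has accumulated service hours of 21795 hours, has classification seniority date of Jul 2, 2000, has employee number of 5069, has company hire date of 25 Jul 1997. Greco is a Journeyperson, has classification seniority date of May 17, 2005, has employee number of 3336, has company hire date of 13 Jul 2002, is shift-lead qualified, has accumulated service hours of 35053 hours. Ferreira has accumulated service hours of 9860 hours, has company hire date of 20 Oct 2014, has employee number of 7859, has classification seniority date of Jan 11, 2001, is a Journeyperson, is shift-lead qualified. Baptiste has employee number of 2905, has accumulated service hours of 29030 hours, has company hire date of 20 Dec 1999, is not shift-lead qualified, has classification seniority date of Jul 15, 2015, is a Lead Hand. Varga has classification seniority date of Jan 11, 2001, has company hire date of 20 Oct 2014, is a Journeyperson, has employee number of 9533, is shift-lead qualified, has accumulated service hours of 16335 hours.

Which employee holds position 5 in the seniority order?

Tanaka

By classification: Baptiste (Lead Hand); then Varga, Ferreira, Greco and Tanaka (Journeyperson); then Horvat and Okafor (Operator).
Among Varga, Ferreira, Greco and Tanaka, by classification seniority date (earlier first): Varga and Ferreira (Jan 11, 2001) before Greco and Tanaka (May 17, 2005).
Varga and Ferreira are each shift-lead qualified, so the next rule applies.
Varga and Ferreira both have company hire date 20 Oct 2014, so the next rule applies.
Among Varga and Ferreira, by accumulated service hours (higher first): Varga (16335 hours) before Ferreira (9860 hours).
Greco and Tanaka are each shift-lead qualified, so the next rule applies.
Greco and Tanaka both have company hire date 13 Jul 2002, so the next rule applies.
Among Greco and Tanaka, by accumulated service hours (higher first): Greco (35053 hours) before Tanaka (21356 hours).
Horvat and Okafor both have classification seniority date Jul 2, 2000, so the next rule applies.
Horvat and Okafor are each not shift-lead qualified, so the next rule applies.
Horvat and Okafor both have company hire date 25 Jul 1997, so the next rule applies.
Among Horvat and Okafor, by accumulated service hours (higher first): Horvat (21795 hours) before Okafor (4159 hours).
Order: Baptiste, Varga, Ferreira, Greco, Tanaka, Horvat, Okafor.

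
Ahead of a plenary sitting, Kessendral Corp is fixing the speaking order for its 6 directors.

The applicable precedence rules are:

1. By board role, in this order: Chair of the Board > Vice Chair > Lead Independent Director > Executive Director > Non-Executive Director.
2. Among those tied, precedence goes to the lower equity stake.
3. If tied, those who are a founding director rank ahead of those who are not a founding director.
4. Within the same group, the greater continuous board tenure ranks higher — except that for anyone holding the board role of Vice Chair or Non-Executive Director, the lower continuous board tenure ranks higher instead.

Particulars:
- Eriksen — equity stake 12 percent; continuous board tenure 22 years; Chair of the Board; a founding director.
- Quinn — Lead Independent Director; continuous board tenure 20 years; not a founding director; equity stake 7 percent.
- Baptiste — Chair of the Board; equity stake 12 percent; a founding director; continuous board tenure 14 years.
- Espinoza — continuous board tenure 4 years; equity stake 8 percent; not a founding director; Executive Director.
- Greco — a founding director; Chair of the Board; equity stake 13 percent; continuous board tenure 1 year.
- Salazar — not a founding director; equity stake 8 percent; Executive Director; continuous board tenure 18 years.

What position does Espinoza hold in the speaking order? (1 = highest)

By board role: Eriksen, Baptiste and Greco (Chair of the Board); then Quinn (Lead Independent Director); then Salazar and Espinoza (Executive Director).
Among Eriksen, Baptiste and Greco, by equity stake (lower first): Eriksen and Baptiste (12 percent) before Greco (13 percent).
Eriksen and Baptiste are each a founding director, so the next rule applies.
Among Eriksen and Baptiste, by continuous board tenure (higher first): Eriksen (22 years) before Baptiste (14 years).
Salazar and Espinoza both have equity stake 8 percent, so the next rule applies.
Salazar and Espinoza are each not a founding director, so the next rule applies.
Among Salazar and Espinoza, by continuous board tenure (higher first): Salazar (18 years) before Espinoza (4 years).
Order: Eriksen, Baptiste, Greco, Quinn, Salazar, Espinoza. So position 6.

6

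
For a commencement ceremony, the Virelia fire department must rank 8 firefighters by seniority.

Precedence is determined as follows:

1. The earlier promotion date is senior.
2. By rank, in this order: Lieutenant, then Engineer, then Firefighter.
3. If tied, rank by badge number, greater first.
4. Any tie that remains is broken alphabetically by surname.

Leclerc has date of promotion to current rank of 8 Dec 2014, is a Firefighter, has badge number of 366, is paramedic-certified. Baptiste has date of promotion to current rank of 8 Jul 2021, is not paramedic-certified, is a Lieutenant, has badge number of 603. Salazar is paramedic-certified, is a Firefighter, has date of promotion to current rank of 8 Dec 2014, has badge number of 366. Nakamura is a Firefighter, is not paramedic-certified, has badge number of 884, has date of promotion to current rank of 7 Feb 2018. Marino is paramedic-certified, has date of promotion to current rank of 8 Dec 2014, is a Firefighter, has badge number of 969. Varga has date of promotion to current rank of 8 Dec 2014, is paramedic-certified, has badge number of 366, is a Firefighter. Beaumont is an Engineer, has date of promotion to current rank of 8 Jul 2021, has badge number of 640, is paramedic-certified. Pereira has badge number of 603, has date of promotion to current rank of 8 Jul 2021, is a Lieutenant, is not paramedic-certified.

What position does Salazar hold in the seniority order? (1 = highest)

By date of promotion to current rank (earlier first): Marino, Leclerc, Salazar and Varga (each 8 Dec 2014); then Nakamura (7 Feb 2018); then Baptiste, Pereira and Beaumont (each 8 Jul 2021).
Marino, Leclerc, Salazar and Varga are each Firefighter, so the next rule applies.
Among Marino, Leclerc, Salazar and Varga, by badge number (higher first): Marino (969) before Leclerc, Salazar and Varga (366).
Among Leclerc, Salazar and Varga, alphabetically by surname: Leclerc before Salazar before Varga.
Among Baptiste, Pereira and Beaumont, by rank: Baptiste and Pereira (Lieutenant) before Beaumont (Engineer).
Baptiste and Pereira both have badge number 603, so the next rule applies.
Among Baptiste and Pereira, alphabetically by surname: Baptiste before Pereira.
Order: Marino, Leclerc, Salazar, Varga, Nakamura, Baptiste, Pereira, Beaumont. So position 3.

3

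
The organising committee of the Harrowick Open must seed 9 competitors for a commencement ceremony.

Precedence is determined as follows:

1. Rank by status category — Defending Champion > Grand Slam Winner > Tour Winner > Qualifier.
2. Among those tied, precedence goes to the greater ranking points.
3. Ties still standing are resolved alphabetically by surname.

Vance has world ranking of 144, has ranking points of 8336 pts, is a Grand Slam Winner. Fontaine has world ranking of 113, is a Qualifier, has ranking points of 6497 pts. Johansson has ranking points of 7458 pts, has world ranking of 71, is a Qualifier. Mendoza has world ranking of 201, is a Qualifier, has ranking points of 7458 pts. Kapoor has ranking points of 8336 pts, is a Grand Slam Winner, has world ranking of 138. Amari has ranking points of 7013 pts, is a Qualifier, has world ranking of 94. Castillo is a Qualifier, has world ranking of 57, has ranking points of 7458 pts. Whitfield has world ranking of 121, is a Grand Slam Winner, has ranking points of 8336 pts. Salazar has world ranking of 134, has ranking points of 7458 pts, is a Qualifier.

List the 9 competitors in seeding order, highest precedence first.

By status category: Kapoor, Vance and Whitfield (Grand Slam Winner); then Castillo, Johansson, Mendoza, Salazar, Amari and Fontaine (Qualifier).
Kapoor, Vance and Whitfield all have ranking points 8336 pts, so the next rule applies.
Among Kapoor, Vance and Whitfield, alphabetically by surname: Kapoor before Vance before Whitfield.
Among Castillo, Johansson, Mendoza, Salazar, Amari and Fontaine, by ranking points (higher first): Castillo, Johansson, Mendoza and Salazar (7458 pts) before Amari (7013 pts) before Fontaine (6497 pts).
Among Castillo, Johansson, Mendoza and Salazar, alphabetically by surname: Castillo before Johansson before Mendoza before Salazar.
Full order: Kapoor, Vance, Whitfield, Castillo, Johansson, Mendoza, Salazar, Amari, Fontaine.

Kapoor, Vance, Whitfield, Castillo, Johansson, Mendoza, Salazar, Amari, Fontaine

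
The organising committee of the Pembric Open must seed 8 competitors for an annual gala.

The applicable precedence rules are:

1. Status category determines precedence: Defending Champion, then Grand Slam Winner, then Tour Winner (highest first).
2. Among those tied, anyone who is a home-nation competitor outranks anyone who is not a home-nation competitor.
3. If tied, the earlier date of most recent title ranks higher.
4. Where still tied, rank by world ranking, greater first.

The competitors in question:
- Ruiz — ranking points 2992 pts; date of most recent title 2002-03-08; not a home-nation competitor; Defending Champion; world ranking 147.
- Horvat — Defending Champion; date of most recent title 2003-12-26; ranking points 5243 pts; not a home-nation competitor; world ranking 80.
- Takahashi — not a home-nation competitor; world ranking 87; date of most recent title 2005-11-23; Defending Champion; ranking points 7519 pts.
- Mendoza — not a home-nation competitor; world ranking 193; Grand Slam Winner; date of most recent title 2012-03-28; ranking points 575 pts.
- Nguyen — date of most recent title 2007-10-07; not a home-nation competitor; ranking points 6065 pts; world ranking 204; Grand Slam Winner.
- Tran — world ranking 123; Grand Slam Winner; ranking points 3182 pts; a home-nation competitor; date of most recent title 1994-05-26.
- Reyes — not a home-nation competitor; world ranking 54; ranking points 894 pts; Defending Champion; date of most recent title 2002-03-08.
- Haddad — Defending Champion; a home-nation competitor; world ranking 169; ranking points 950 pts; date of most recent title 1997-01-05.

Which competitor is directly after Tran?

Nguyen

By status category: Haddad, Ruiz, Reyes, Horvat and Takahashi (Defending Champion); then Tran, Nguyen and Mendoza (Grand Slam Winner).
Among Haddad, Ruiz, Reyes, Horvat and Takahashi, a home-nation competitor before not a home-nation competitor: Haddad (a home-nation competitor) before Ruiz, Reyes, Horvat and Takahashi (not a home-nation competitor).
Among Ruiz, Reyes, Horvat and Takahashi, by date of most recent title (earlier first): Ruiz and Reyes (2002-03-08) before Horvat (2003-12-26) before Takahashi (2005-11-23).
Among Ruiz and Reyes, by world ranking (higher first): Ruiz (147) before Reyes (54).
Among Tran, Nguyen and Mendoza, a home-nation competitor before not a home-nation competitor: Tran (a home-nation competitor) before Nguyen and Mendoza (not a home-nation competitor).
Among Nguyen and Mendoza, by date of most recent title (earlier first): Nguyen (2007-10-07) before Mendoza (2012-03-28).
Order: Haddad, Ruiz, Reyes, Horvat, Takahashi, Tran, Nguyen, Mendoza.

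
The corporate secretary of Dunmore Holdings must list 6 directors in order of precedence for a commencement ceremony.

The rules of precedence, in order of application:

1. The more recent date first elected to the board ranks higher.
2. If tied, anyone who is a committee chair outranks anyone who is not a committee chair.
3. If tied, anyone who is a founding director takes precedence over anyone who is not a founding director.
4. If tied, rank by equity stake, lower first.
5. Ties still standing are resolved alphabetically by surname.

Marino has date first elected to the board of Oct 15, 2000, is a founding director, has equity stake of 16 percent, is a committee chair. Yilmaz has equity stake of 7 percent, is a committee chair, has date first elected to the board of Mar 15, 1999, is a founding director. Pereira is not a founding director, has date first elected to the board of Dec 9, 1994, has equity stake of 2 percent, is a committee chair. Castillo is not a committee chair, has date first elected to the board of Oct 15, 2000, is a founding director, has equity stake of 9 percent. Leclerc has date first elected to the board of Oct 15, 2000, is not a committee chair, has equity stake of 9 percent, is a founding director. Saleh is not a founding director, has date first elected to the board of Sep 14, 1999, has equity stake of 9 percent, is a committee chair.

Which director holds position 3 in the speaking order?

Leclerc

By date first elected to the board (later first): Marino, Castillo and Leclerc (each Oct 15, 2000); then Saleh (Sep 14, 1999); then Yilmaz (Mar 15, 1999); then Pereira (Dec 9, 1994).
Among Marino, Castillo and Leclerc, a committee chair before not a committee chair: Marino (a committee chair) before Castillo and Leclerc (not a committee chair).
Castillo and Leclerc are each a founding director, so the next rule applies.
Castillo and Leclerc both have equity stake 9 percent, so the next rule applies.
Among Castillo and Leclerc, alphabetically by surname: Castillo before Leclerc.
Order: Marino, Castillo, Leclerc, Saleh, Yilmaz, Pereira.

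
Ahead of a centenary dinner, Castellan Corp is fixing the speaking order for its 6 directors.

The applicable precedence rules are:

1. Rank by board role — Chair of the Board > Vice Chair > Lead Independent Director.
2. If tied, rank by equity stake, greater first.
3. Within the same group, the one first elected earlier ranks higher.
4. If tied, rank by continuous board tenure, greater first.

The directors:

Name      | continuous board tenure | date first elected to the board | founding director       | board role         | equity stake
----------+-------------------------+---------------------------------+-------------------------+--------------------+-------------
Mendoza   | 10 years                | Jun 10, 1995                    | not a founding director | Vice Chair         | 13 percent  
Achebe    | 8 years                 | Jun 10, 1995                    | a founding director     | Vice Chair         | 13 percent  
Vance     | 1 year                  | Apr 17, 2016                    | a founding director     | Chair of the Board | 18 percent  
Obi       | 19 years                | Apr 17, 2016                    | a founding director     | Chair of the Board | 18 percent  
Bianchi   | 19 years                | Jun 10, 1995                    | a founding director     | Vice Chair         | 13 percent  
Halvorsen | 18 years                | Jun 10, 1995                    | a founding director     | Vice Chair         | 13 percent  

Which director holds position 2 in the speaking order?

Vance

By board role: Obi and Vance (Chair of the Board); then Bianchi, Halvorsen, Mendoza and Achebe (Vice Chair).
Obi and Vance both have equity stake 18 percent, so the next rule applies.
Obi and Vance both have date first elected to the board Apr 17, 2016, so the next rule applies.
Among Obi and Vance, by continuous board tenure (higher first): Obi (19 years) before Vance (1 year).
Bianchi, Halvorsen, Mendoza and Achebe all have equity stake 13 percent, so the next rule applies.
Bianchi, Halvorsen, Mendoza and Achebe all have date first elected to the board Jun 10, 1995, so the next rule applies.
Among Bianchi, Halvorsen, Mendoza and Achebe, by continuous board tenure (higher first): Bianchi (19 years) before Halvorsen (18 years) before Mendoza (10 years) before Achebe (8 years).
Order: Obi, Vance, Bianchi, Halvorsen, Mendoza, Achebe.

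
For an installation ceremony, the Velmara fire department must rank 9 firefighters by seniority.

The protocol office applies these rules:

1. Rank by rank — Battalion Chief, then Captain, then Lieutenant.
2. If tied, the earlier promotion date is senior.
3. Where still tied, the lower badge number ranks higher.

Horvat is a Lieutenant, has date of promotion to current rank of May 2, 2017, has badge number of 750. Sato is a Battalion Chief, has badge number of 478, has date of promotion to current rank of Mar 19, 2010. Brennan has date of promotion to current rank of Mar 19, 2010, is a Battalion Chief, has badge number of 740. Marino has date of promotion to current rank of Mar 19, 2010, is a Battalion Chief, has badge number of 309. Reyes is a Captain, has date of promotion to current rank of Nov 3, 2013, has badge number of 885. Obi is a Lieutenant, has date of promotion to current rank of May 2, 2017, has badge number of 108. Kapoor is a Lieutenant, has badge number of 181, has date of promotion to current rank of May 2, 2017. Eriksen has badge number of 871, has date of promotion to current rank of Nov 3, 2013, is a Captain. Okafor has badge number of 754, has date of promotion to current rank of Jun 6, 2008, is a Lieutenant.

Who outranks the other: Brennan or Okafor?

By rank: Marino, Sato and Brennan (Battalion Chief); then Eriksen and Reyes (Captain); then Okafor, Obi, Kapoor and Horvat (Lieutenant).
Marino, Sato and Brennan all have date of promotion to current rank Mar 19, 2010, so the next rule applies.
Among Marino, Sato and Brennan, by badge number (lower first): Marino (309) before Sato (478) before Brennan (740).
Eriksen and Reyes both have date of promotion to current rank Nov 3, 2013, so the next rule applies.
Among Eriksen and Reyes, by badge number (lower first): Eriksen (871) before Reyes (885).
Among Okafor, Obi, Kapoor and Horvat, by date of promotion to current rank (earlier first): Okafor (Jun 6, 2008) before Obi, Kapoor and Horvat (May 2, 2017).
Among Obi, Kapoor and Horvat, by badge number (lower first): Obi (108) before Kapoor (181) before Horvat (750).
So Brennan takes precedence.

Brennan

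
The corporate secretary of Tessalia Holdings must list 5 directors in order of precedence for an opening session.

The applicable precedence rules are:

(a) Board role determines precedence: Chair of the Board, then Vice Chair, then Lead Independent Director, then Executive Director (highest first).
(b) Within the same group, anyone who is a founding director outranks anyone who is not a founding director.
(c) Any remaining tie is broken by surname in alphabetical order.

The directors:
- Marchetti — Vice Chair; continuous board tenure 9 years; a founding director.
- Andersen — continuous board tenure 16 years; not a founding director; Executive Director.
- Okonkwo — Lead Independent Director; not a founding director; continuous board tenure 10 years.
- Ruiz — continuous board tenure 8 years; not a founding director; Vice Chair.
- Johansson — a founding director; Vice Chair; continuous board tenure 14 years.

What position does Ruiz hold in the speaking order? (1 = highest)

3

By board role: Johansson, Marchetti and Ruiz (Vice Chair); then Okonkwo (Lead Independent Director); then Andersen (Executive Director).
Among Johansson, Marchetti and Ruiz, a founding director before not a founding director: Johansson and Marchetti (a founding director) before Ruiz (not a founding director).
Among Johansson and Marchetti, alphabetically by surname: Johansson before Marchetti.
Order: Johansson, Marchetti, Ruiz, Okonkwo, Andersen. So position 3.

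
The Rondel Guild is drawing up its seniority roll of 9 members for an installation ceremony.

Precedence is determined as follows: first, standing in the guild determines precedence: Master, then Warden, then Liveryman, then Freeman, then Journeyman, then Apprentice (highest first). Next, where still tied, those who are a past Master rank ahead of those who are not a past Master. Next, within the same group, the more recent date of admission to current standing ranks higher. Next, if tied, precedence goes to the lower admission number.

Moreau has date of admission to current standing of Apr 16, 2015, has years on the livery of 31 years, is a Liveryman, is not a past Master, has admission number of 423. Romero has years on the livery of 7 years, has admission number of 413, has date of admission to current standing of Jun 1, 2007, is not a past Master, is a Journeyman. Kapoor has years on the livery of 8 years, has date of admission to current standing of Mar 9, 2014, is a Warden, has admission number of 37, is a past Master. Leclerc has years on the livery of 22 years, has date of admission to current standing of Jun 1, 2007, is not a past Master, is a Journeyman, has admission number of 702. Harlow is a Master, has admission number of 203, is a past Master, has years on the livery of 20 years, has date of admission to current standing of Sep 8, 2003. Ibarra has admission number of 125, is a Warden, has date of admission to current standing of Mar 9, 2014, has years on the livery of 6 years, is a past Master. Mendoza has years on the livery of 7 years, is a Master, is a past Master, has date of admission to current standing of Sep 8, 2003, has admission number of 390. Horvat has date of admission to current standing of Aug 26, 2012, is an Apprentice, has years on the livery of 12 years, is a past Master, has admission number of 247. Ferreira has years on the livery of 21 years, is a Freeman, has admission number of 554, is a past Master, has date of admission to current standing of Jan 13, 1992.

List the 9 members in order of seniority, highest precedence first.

Harlow, Mendoza, Kapoor, Ibarra, Moreau, Ferreira, Romero, Leclerc, Horvat

By standing in the guild: Harlow and Mendoza (Master); then Kapoor and Ibarra (Warden); then Moreau (Liveryman); then Ferreira (Freeman); then Romero and Leclerc (Journeyman); then Horvat (Apprentice).
Harlow and Mendoza are each a past Master, so the next rule applies.
Harlow and Mendoza both have date of admission to current standing Sep 8, 2003, so the next rule applies.
Among Harlow and Mendoza, by admission number (lower first): Harlow (203) before Mendoza (390).
Kapoor and Ibarra are each a past Master, so the next rule applies.
Kapoor and Ibarra both have date of admission to current standing Mar 9, 2014, so the next rule applies.
Among Kapoor and Ibarra, by admission number (lower first): Kapoor (37) before Ibarra (125).
Romero and Leclerc are each not a past Master, so the next rule applies.
Romero and Leclerc both have date of admission to current standing Jun 1, 2007, so the next rule applies.
Among Romero and Leclerc, by admission number (lower first): Romero (413) before Leclerc (702).
Full order: Harlow, Mendoza, Kapoor, Ibarra, Moreau, Ferreira, Romero, Leclerc, Horvat.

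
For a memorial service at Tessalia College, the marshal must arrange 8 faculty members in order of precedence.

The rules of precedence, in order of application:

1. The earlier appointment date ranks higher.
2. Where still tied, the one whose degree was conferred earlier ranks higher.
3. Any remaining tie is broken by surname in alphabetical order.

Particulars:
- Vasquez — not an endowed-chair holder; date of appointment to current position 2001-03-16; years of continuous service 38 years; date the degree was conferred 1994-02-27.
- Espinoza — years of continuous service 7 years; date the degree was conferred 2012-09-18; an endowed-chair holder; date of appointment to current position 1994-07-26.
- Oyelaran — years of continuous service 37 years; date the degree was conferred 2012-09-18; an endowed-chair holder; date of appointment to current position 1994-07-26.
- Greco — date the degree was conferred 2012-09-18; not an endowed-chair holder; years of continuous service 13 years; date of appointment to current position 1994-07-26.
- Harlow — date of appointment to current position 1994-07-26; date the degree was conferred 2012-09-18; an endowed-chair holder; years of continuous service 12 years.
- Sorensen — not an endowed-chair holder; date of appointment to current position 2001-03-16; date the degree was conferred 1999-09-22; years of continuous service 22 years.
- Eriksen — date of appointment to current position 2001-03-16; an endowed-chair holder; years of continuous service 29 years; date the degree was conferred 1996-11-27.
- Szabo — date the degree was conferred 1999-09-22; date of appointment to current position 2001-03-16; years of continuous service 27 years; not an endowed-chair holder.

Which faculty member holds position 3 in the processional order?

By date of appointment to current position (earlier first): Espinoza, Greco, Harlow and Oyelaran (each 1994-07-26); then Vasquez, Eriksen, Sorensen and Szabo (each 2001-03-16).
Espinoza, Greco, Harlow and Oyelaran all have date the degree was conferred 2012-09-18, so the next rule applies.
Among Espinoza, Greco, Harlow and Oyelaran, alphabetically by surname: Espinoza before Greco before Harlow before Oyelaran.
Among Vasquez, Eriksen, Sorensen and Szabo, by date the degree was conferred (earlier first): Vasquez (1994-02-27) before Eriksen (1996-11-27) before Sorensen and Szabo (1999-09-22).
Among Sorensen and Szabo, alphabetically by surname: Sorensen before Szabo.
Order: Espinoza, Greco, Harlow, Oyelaran, Vasquez, Eriksen, Sorensen, Szabo.

Harlow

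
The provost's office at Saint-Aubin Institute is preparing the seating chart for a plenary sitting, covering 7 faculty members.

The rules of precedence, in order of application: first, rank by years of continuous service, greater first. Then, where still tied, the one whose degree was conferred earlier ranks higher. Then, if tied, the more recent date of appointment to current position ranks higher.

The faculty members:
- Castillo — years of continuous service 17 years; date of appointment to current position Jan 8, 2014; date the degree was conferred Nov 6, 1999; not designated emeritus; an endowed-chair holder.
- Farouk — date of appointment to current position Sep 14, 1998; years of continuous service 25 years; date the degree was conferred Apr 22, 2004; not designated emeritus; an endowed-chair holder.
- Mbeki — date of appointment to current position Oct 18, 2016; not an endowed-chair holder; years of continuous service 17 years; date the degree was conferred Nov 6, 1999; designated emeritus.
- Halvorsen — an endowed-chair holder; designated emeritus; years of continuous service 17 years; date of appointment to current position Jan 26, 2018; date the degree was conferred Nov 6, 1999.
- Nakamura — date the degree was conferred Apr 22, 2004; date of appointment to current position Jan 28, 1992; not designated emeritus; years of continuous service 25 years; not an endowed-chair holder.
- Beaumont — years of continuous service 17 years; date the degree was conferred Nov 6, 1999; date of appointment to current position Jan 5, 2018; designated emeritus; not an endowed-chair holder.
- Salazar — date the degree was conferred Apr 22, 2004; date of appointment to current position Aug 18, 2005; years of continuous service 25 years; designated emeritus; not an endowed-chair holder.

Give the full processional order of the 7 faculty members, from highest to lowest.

Salazar, Farouk, Nakamura, Halvorsen, Beaumont, Mbeki, Castillo

By years of continuous service (higher first): Salazar, Farouk and Nakamura (each 25 years); then Halvorsen, Beaumont, Mbeki and Castillo (each 17 years).
Salazar, Farouk and Nakamura all have date the degree was conferred Apr 22, 2004, so the next rule applies.
Among Salazar, Farouk and Nakamura, by date of appointment to current position (later first): Salazar (Aug 18, 2005) before Farouk (Sep 14, 1998) before Nakamura (Jan 28, 1992).
Halvorsen, Beaumont, Mbeki and Castillo all have date the degree was conferred Nov 6, 1999, so the next rule applies.
Among Halvorsen, Beaumont, Mbeki and Castillo, by date of appointment to current position (later first): Halvorsen (Jan 26, 2018) before Beaumont (Jan 5, 2018) before Mbeki (Oct 18, 2016) before Castillo (Jan 8, 2014).
Full order: Salazar, Farouk, Nakamura, Halvorsen, Beaumont, Mbeki, Castillo.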